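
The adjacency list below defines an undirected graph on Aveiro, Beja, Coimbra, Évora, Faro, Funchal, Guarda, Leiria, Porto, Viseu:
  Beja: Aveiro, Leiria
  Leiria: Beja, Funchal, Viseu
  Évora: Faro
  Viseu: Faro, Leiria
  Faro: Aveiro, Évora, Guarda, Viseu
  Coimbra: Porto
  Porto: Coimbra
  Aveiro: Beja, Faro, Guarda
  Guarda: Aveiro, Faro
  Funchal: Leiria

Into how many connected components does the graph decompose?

From Aveiro: component {Aveiro, Beja, Évora, Faro, Funchal, Guarda, Leiria, Viseu}.
From Coimbra: component {Coimbra, Porto}.
That's 2 components.

2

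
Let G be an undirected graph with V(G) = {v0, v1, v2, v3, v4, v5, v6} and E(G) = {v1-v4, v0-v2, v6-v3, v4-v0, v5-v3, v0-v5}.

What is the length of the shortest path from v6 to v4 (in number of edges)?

Distance 0: v6.
Distance 1: v3.
Distance 2: v5.
Distance 3: v0.
Distance 4: v2, v4 — contains v4.

4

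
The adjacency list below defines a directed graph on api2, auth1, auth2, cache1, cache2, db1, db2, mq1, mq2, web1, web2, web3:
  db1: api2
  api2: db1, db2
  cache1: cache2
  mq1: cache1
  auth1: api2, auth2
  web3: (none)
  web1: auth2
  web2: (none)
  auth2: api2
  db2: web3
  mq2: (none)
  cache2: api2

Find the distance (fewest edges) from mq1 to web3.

5

Distance 0: mq1.
Distance 1: cache1.
Distance 2: cache2.
Distance 3: api2.
Distance 4: db1, db2.
Distance 5: web3 — contains web3.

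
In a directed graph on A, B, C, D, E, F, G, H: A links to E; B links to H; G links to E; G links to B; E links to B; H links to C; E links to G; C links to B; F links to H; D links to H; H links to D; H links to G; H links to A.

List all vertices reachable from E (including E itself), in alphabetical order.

A, B, C, D, E, G, H

Start at E.
Its neighbours: B, G.
Then their neighbours: H.
Then next layer: A, C, D.
Nothing further is reachable.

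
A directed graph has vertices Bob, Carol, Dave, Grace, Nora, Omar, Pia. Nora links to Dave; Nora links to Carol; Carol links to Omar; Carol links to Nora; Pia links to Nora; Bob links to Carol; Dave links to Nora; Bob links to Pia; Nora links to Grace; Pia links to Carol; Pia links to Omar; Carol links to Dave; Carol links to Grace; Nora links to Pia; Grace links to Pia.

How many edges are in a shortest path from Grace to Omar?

Distance 0: Grace.
Distance 1: Pia.
Distance 2: Carol, Nora, Omar — contains Omar.

2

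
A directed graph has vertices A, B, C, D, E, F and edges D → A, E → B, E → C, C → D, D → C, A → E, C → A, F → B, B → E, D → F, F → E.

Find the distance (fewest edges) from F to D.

3

Distance 0: F.
Distance 1: B, E.
Distance 2: C.
Distance 3: A, D — contains D.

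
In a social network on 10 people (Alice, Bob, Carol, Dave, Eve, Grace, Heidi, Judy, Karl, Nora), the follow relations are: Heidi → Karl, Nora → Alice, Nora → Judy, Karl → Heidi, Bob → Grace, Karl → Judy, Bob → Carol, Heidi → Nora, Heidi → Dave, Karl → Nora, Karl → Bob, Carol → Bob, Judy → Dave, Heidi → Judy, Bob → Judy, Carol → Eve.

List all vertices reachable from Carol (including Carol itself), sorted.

Start at Carol.
Its neighbours: Bob, Eve.
Then their neighbours: Grace, Judy.
Then next layer: Dave.
Nothing further is reachable.

Bob, Carol, Dave, Eve, Grace, Judy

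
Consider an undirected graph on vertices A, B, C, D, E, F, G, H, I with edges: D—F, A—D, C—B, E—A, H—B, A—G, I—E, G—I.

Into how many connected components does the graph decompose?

From A: component {A, D, E, F, G, I}.
From B: component {B, C, H}.
That's 2 components.

2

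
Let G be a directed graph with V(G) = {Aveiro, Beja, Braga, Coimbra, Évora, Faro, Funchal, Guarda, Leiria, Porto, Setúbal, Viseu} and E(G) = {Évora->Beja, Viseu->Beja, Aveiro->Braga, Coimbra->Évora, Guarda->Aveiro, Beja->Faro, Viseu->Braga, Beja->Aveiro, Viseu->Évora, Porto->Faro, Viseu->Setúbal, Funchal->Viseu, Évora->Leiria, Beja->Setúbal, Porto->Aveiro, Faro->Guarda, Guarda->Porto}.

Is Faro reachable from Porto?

Yes

Explore from Porto.
Distance 1: reach Aveiro, Faro.
Found Faro.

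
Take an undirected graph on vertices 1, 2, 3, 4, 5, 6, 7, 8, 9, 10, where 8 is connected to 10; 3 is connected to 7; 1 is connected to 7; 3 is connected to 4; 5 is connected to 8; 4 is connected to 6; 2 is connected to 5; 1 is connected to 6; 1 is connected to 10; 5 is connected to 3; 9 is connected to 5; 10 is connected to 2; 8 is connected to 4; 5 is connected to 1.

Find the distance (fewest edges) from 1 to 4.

2

Distance 0: 1.
Distance 1: 5, 6, 7, 10.
Distance 2: 2, 3, 4, 8, 9 — contains 4.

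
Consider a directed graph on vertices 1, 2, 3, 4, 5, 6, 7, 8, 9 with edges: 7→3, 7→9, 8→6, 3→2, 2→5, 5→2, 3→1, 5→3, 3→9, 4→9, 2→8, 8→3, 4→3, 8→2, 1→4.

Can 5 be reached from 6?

6 has no outgoing edges, so nothing is reachable from it.

No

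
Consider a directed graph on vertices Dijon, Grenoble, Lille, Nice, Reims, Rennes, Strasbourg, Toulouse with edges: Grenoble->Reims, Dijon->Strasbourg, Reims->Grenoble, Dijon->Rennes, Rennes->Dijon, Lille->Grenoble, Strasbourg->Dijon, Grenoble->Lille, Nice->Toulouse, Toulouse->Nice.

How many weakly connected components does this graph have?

From Dijon: component {Dijon, Rennes, Strasbourg}.
From Grenoble: component {Grenoble, Lille, Reims}.
From Nice: component {Nice, Toulouse}.
That's 3 components.

3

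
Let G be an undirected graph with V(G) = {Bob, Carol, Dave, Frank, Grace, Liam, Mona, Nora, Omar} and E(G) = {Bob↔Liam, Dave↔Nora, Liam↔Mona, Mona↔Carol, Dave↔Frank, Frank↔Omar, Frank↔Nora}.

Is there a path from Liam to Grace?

Explore from Liam.
Distance 1: reach Bob, Mona.
Distance 2: reach Carol.
The search is exhausted without reaching Grace; it lies in a different component.

No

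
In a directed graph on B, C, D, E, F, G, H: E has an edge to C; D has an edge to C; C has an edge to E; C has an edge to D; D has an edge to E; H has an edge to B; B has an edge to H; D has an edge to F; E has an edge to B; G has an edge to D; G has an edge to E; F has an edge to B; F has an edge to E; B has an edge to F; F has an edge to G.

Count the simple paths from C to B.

5

C→D→E→B
C→D→F→B
C→D→F→E→B
C→D→F→G→E→B
C→E→B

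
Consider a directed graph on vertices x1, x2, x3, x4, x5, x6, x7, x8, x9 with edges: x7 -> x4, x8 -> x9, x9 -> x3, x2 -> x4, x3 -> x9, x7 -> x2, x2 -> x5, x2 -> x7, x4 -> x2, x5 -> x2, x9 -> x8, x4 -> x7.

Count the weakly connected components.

4

From x1: component {x1}.
From x2: component {x2, x4, x5, x7}.
From x3: component {x3, x8, x9}.
From x6: component {x6}.
That's 4 components.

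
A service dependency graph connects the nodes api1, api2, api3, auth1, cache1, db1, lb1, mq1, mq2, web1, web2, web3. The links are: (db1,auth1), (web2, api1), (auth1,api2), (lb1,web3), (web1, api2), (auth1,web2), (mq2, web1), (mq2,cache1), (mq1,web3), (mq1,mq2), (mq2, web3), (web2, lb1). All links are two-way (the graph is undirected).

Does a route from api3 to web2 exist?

api3 has no edges, so nothing is reachable from it.

No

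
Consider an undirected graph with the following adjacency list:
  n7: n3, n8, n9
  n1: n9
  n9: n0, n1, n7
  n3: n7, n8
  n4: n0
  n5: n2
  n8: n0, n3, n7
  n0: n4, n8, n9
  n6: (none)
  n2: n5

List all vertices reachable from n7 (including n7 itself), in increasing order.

Start at n7.
Its neighbours: n3, n8, n9.
Then their neighbours: n0, n1.
Then next layer: n4.
Nothing further is reachable.

n0, n1, n3, n4, n7, n8, n9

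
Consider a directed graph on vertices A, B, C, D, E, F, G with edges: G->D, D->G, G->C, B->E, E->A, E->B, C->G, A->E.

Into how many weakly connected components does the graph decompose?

3

From A: component {A, B, E}.
From C: component {C, D, G}.
From F: component {F}.
That's 3 components.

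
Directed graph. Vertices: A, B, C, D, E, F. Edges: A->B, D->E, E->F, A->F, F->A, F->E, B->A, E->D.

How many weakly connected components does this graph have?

From A: component {A, B, D, E, F}.
From C: component {C}.
That's 2 components.

2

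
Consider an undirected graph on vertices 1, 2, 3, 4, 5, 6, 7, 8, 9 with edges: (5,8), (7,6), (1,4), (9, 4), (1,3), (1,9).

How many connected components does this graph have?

From 1: component {1, 3, 4, 9}.
From 2: component {2}.
From 5: component {5, 8}.
From 6: component {6, 7}.
That's 4 components.

4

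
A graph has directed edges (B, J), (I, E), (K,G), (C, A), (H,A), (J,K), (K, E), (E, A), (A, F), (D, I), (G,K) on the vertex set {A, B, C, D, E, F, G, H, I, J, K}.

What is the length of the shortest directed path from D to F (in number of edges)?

Distance 0: D.
Distance 1: I.
Distance 2: E.
Distance 3: A.
Distance 4: F — contains F.

4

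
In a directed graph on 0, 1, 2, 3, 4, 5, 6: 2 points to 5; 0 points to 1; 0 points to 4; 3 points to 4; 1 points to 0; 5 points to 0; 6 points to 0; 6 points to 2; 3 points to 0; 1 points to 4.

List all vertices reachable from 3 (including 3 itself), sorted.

0, 1, 3, 4

Start at 3.
Its neighbours: 0, 4.
Then their neighbours: 1.
Nothing further is reachable.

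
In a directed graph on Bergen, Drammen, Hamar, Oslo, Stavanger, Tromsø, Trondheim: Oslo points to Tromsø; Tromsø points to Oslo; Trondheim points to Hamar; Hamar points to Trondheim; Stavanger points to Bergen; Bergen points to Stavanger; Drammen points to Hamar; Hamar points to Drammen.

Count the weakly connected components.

3

From Bergen: component {Bergen, Stavanger}.
From Drammen: component {Drammen, Hamar, Trondheim}.
From Oslo: component {Oslo, Tromsø}.
That's 3 components.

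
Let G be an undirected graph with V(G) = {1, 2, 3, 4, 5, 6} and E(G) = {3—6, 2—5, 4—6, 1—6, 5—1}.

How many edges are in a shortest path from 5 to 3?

3

Distance 0: 5.
Distance 1: 1, 2.
Distance 2: 6.
Distance 3: 3, 4 — contains 3.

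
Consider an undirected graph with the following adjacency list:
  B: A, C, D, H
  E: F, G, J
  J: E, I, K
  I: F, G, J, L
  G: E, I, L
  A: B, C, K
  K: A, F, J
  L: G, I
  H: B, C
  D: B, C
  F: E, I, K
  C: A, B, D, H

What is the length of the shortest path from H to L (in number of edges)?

Distance 0: H.
Distance 1: B, C.
Distance 2: A, D.
Distance 3: K.
Distance 4: F, J.
Distance 5: E, I.
Distance 6: G, L — contains L.

6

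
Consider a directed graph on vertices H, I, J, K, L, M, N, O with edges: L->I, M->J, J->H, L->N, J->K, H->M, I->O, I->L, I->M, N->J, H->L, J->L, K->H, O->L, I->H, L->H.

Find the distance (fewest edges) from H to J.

2

Distance 0: H.
Distance 1: L, M.
Distance 2: I, J, N — contains J.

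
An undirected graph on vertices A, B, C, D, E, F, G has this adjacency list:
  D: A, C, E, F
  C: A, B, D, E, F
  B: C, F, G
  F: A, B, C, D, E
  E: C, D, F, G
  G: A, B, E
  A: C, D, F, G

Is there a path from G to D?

Yes

Explore from G.
Distance 1: reach A, B, E.
Distance 2: reach C, D, F.
Found D.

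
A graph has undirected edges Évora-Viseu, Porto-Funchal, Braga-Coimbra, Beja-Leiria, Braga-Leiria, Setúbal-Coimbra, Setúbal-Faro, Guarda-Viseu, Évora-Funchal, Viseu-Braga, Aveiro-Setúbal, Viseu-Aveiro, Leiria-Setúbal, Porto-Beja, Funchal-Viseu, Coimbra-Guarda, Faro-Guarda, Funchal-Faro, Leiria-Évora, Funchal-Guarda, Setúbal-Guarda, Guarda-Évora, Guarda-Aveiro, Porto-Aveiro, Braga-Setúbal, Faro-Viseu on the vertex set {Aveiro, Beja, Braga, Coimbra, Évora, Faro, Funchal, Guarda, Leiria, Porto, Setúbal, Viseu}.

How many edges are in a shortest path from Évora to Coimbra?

2

Distance 0: Évora.
Distance 1: Funchal, Guarda, Leiria, Viseu.
Distance 2: Aveiro, Beja, Braga, Coimbra, Faro, Porto, Setúbal — contains Coimbra.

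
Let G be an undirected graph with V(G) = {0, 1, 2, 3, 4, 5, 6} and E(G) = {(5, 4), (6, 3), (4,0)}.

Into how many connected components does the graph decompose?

4

From 0: component {0, 4, 5}.
From 1: component {1}.
From 2: component {2}.
From 3: component {3, 6}.
That's 4 components.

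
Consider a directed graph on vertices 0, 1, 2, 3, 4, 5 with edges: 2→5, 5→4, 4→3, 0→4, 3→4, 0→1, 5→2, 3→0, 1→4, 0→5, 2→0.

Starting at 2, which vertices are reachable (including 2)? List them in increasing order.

Start at 2.
Its neighbours: 0, 5.
Then their neighbours: 1, 4.
Then next layer: 3.
Every vertex is now reached.

0, 1, 2, 3, 4, 5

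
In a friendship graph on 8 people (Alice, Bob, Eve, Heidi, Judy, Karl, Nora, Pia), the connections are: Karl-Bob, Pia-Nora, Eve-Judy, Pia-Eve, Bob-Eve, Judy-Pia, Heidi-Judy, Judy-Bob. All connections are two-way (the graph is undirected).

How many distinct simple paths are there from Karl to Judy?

3

Karl–Bob–Eve–Judy
Karl–Bob–Eve–Pia–Judy
Karl–Bob–Judy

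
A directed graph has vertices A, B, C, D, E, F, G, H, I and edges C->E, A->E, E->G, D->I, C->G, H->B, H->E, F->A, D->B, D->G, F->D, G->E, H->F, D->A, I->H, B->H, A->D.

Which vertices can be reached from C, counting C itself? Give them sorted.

Start at C.
Its neighbours: E, G.
Nothing further is reachable.

C, E, G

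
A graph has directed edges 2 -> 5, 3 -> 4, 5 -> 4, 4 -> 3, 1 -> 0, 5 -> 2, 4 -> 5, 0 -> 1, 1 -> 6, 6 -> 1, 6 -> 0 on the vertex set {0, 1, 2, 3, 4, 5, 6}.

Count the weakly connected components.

2

From 0: component {0, 1, 6}.
From 2: component {2, 3, 4, 5}.
That's 2 components.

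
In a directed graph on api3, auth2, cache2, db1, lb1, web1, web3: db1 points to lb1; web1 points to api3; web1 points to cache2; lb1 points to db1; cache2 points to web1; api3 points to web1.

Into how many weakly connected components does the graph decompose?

From api3: component {api3, cache2, web1}.
From auth2: component {auth2}.
From db1: component {db1, lb1}.
From web3: component {web3}.
That's 4 components.

4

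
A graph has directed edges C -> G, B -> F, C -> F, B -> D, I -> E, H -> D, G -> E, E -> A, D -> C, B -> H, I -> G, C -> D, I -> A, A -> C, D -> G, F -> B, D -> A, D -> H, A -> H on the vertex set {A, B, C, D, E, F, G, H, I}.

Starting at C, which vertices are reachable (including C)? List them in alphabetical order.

Start at C.
Its neighbours: D, F, G.
Then their neighbours: A, B, E, H.
Nothing further is reachable.

A, B, C, D, E, F, G, H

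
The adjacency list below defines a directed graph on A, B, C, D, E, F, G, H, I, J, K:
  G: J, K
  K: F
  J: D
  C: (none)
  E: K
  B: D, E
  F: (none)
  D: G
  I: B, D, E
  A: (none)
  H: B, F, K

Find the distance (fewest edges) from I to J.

Distance 0: I.
Distance 1: B, D, E.
Distance 2: G, K.
Distance 3: F, J — contains J.

3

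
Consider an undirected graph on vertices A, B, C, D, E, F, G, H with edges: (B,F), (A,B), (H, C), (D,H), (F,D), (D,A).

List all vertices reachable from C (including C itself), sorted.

Start at C.
Its neighbours: H.
Then their neighbours: D.
Then next layer: A, F.
Then next layer: B.
Nothing further is reachable.

A, B, C, D, F, H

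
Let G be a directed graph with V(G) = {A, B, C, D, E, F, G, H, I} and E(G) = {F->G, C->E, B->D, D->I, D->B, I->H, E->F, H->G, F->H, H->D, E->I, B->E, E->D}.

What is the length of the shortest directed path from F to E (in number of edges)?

Distance 0: F.
Distance 1: G, H.
Distance 2: D.
Distance 3: B, I.
Distance 4: E — contains E.

4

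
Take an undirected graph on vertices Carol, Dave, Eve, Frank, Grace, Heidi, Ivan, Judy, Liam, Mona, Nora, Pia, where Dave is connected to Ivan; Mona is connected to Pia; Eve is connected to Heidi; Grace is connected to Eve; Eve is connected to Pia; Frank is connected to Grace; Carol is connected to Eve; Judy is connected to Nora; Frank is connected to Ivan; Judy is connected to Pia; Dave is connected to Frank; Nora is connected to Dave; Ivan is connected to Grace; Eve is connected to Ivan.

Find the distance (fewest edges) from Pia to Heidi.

Distance 0: Pia.
Distance 1: Eve, Judy, Mona.
Distance 2: Carol, Grace, Heidi, Ivan, Nora — contains Heidi.

2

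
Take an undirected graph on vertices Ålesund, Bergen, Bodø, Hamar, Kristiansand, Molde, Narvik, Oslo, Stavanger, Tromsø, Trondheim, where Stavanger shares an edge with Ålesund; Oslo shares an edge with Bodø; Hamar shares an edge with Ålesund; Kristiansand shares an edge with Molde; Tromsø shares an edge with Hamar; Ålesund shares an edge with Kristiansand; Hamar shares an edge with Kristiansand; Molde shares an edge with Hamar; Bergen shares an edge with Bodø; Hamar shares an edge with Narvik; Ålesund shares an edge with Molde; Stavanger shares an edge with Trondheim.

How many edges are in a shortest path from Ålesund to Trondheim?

Distance 0: Ålesund.
Distance 1: Hamar, Kristiansand, Molde, Stavanger.
Distance 2: Narvik, Tromsø, Trondheim — contains Trondheim.

2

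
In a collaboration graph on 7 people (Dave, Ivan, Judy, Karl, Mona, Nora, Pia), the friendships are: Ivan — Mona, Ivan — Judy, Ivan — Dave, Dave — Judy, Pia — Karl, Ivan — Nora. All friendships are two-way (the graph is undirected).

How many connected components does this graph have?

2

From Dave: component {Dave, Ivan, Judy, Mona, Nora}.
From Karl: component {Karl, Pia}.
That's 2 components.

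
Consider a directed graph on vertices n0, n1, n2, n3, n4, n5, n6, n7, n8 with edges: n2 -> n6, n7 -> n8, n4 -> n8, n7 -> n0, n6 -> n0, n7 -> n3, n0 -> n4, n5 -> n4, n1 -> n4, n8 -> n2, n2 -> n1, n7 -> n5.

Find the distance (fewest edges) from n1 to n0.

5

Distance 0: n1.
Distance 1: n4.
Distance 2: n8.
Distance 3: n2.
Distance 4: n6.
Distance 5: n0 — contains n0.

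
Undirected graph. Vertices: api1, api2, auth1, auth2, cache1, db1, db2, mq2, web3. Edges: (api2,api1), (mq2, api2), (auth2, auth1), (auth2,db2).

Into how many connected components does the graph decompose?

5

From api1: component {api1, api2, mq2}.
From auth1: component {auth1, auth2, db2}.
From cache1: component {cache1}.
From db1: component {db1}.
From web3: component {web3}.
That's 5 components.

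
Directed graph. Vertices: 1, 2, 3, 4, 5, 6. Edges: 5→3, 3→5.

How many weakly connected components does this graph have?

5

From 1: component {1}.
From 2: component {2}.
From 3: component {3, 5}.
From 4: component {4}.
From 6: component {6}.
That's 5 components.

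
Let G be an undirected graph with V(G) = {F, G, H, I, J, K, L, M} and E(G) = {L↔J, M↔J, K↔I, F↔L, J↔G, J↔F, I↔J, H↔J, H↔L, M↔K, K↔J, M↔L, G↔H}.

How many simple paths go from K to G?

K–I–J–F–L–H–G
K–I–J–G
K–I–J–H–G
K–I–J–L–H–G
K–I–J–M–L–H–G
K–J–F–L–H–G
K–J–G
K–J–H–G
... and 12 more.

20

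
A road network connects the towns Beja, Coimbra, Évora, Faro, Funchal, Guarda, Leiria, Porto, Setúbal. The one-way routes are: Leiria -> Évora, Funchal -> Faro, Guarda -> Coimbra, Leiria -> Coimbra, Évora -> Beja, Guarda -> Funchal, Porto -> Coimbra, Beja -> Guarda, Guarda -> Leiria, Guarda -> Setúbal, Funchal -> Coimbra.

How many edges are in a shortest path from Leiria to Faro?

5

Distance 0: Leiria.
Distance 1: Coimbra, Évora.
Distance 2: Beja.
Distance 3: Guarda.
Distance 4: Funchal, Setúbal.
Distance 5: Faro — contains Faro.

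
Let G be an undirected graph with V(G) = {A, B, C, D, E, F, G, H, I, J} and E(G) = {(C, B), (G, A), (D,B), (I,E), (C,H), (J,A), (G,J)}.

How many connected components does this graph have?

From A: component {A, G, J}.
From B: component {B, C, D, H}.
From E: component {E, I}.
From F: component {F}.
That's 4 components.

4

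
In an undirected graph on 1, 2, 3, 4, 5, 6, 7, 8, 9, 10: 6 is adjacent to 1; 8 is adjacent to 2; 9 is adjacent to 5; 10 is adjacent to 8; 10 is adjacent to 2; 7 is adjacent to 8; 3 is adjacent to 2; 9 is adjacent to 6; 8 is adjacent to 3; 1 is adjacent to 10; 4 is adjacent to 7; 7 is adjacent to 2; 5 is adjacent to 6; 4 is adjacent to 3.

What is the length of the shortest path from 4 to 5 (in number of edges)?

6

Distance 0: 4.
Distance 1: 3, 7.
Distance 2: 2, 8.
Distance 3: 10.
Distance 4: 1.
Distance 5: 6.
Distance 6: 5, 9 — contains 5.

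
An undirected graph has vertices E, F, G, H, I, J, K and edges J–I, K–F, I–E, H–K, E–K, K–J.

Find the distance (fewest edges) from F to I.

3

Distance 0: F.
Distance 1: K.
Distance 2: E, H, J.
Distance 3: I — contains I.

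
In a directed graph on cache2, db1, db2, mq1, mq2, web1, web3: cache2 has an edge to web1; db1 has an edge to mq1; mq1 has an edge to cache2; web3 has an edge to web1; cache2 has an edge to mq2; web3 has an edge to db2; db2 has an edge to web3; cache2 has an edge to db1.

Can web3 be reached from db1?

No

Explore from db1.
Distance 1: reach mq1.
Distance 2: reach cache2.
Distance 3: reach mq2, web1.
The search from db1 is exhausted; no directed path reaches web3.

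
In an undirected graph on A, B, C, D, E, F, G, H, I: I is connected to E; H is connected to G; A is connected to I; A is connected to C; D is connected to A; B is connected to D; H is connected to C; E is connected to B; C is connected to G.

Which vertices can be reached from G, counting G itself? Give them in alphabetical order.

Start at G.
Its neighbours: C, H.
Then their neighbours: A.
Then next layer: D, I.
Then next layer: B, E.
Nothing further is reachable.

A, B, C, D, E, G, H, I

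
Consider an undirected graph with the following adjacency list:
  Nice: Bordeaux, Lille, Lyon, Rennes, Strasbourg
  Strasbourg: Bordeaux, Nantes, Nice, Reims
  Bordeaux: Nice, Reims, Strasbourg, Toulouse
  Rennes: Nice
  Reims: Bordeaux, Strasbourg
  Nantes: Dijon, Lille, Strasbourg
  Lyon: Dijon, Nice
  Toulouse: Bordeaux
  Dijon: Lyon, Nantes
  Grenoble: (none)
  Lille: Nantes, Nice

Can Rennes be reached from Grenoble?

No

Grenoble has no edges, so nothing is reachable from it.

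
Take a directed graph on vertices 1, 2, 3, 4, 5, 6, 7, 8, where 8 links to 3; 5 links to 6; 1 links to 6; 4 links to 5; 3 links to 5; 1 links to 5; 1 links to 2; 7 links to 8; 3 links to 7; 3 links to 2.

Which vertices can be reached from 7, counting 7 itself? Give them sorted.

2, 3, 5, 6, 7, 8

Start at 7.
Its neighbours: 8.
Then their neighbours: 3.
Then next layer: 2, 5.
Then next layer: 6.
Nothing further is reachable.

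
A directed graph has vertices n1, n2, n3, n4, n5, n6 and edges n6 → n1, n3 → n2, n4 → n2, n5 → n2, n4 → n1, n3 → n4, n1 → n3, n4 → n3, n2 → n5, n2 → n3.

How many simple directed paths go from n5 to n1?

1

n5→n2→n3→n4→n1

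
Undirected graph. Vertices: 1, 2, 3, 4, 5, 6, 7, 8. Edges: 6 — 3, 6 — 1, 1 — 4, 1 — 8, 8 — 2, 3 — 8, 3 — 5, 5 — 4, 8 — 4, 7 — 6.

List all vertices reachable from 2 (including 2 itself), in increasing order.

Start at 2.
Its neighbours: 8.
Then their neighbours: 1, 3, 4.
Then next layer: 5, 6.
Then next layer: 7.
Every vertex is now reached.

1, 2, 3, 4, 5, 6, 7, 8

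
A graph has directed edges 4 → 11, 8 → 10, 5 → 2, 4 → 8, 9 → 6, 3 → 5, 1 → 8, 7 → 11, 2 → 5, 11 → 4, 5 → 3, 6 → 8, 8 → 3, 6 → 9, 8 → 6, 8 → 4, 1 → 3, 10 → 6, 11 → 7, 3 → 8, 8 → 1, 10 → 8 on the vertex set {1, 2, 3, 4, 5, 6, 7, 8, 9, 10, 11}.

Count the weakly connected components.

1

From 1: component {1, 2, 3, 4, 5, 6, 7, 8, 9, 10, 11}.
That's 1 component.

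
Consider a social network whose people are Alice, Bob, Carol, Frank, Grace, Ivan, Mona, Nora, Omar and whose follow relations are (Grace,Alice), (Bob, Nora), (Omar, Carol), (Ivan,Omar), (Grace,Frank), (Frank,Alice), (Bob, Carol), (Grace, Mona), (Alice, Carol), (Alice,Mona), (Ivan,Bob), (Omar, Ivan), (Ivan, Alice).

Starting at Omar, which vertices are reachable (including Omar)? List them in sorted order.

Alice, Bob, Carol, Ivan, Mona, Nora, Omar

Start at Omar.
Its neighbours: Carol, Ivan.
Then their neighbours: Alice, Bob.
Then next layer: Mona, Nora.
Nothing further is reachable.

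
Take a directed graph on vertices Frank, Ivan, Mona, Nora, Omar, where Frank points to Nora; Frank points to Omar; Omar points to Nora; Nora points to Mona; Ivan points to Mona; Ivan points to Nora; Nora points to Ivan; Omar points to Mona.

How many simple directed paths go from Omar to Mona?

3

Omar→Mona
Omar→Nora→Ivan→Mona
Omar→Nora→Mona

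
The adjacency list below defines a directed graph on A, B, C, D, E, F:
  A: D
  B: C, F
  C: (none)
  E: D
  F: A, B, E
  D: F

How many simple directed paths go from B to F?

1

B→F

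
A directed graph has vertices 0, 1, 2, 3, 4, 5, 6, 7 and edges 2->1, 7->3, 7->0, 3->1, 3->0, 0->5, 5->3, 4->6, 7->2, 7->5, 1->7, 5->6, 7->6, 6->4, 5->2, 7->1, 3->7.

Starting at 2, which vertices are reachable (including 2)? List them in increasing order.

0, 1, 2, 3, 4, 5, 6, 7

Start at 2.
Its neighbours: 1.
Then their neighbours: 7.
Then next layer: 0, 3, 5, 6.
Then next layer: 4.
Every vertex is now reached.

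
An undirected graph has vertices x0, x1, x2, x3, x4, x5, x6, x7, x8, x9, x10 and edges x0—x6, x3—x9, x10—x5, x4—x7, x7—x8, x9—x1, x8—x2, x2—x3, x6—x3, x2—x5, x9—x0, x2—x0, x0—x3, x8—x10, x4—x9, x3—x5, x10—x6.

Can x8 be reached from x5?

Yes

Explore from x5.
Distance 1: reach x2, x3, x10.
Distance 2: reach x0, x6, x8, x9.
Found x8.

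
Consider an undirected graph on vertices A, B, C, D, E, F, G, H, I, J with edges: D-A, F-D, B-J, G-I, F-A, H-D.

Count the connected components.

From A: component {A, D, F, H}.
From B: component {B, J}.
From C: component {C}.
From E: component {E}.
From G: component {G, I}.
That's 5 components.

5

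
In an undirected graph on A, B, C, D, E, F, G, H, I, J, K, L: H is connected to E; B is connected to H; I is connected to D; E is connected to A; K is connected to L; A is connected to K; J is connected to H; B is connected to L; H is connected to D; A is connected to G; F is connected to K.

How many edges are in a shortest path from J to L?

Distance 0: J.
Distance 1: H.
Distance 2: B, D, E.
Distance 3: A, I, L — contains L.

3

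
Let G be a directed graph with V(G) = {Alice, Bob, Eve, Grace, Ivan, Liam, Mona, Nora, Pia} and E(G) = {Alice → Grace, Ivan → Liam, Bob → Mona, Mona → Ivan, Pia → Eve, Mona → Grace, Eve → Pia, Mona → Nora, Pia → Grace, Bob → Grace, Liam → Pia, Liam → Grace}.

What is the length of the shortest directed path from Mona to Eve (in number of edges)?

4

Distance 0: Mona.
Distance 1: Grace, Ivan, Nora.
Distance 2: Liam.
Distance 3: Pia.
Distance 4: Eve — contains Eve.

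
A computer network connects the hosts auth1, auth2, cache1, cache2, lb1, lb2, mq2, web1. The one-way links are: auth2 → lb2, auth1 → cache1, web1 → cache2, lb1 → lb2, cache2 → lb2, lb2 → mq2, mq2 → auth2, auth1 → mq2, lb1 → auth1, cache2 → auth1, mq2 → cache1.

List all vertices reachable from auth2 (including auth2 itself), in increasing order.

auth2, cache1, lb2, mq2

Start at auth2.
Its neighbours: lb2.
Then their neighbours: mq2.
Then next layer: cache1.
Nothing further is reachable.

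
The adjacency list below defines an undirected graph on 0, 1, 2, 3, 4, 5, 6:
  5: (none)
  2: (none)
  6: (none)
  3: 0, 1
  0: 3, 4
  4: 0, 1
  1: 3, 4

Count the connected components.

4

From 0: component {0, 1, 3, 4}.
From 2: component {2}.
From 5: component {5}.
From 6: component {6}.
That's 4 components.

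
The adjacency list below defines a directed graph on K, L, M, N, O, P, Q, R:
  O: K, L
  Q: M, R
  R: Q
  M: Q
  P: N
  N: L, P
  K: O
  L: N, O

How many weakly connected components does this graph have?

2

From K: component {K, L, N, O, P}.
From M: component {M, Q, R}.
That's 2 components.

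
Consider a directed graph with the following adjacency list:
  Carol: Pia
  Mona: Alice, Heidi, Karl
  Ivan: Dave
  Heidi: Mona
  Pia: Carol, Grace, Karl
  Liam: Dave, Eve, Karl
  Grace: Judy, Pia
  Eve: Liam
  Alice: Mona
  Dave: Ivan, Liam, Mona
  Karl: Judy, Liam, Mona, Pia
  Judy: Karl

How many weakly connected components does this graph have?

From Alice: component {Alice, Carol, Dave, Eve, Grace, Heidi, Ivan, Judy, Karl, Liam, Mona, Pia}.
That's 1 component.

1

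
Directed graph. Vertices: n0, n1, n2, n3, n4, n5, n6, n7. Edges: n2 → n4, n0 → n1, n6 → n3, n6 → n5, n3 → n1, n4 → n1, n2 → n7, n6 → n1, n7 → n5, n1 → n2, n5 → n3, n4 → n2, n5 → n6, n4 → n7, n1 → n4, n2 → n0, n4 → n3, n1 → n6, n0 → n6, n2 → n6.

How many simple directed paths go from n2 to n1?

n2→n0→n1
n2→n0→n6→n1
n2→n0→n6→n3→n1
n2→n0→n6→n5→n3→n1
n2→n4→n1
n2→n4→n3→n1
n2→n4→n7→n5→n3→n1
n2→n4→n7→n5→n6→n1
n2→n4→n7→n5→n6→n3→n1
n2→n6→n1
n2→n6→n3→n1
n2→n6→n5→n3→n1
n2→n7→n5→n3→n1
n2→n7→n5→n6→n1
n2→n7→n5→n6→n3→n1

15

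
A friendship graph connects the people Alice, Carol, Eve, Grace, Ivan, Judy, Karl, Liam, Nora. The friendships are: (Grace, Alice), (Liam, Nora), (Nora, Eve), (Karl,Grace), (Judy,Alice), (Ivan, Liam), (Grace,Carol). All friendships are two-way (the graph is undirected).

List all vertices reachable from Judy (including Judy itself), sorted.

Alice, Carol, Grace, Judy, Karl

Start at Judy.
Its neighbours: Alice.
Then their neighbours: Grace.
Then next layer: Carol, Karl.
Nothing further is reachable.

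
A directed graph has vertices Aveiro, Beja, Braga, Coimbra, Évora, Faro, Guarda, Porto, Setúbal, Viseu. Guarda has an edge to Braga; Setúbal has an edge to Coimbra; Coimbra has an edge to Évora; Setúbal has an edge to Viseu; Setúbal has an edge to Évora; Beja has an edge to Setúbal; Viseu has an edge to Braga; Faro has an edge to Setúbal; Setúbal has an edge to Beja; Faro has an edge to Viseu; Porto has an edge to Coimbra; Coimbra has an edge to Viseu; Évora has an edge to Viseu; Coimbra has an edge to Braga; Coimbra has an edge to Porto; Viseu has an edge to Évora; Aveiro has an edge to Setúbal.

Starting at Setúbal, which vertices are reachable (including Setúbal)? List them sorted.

Beja, Braga, Coimbra, Évora, Porto, Setúbal, Viseu

Start at Setúbal.
Its neighbours: Beja, Coimbra, Évora, Viseu.
Then their neighbours: Braga, Porto.
Nothing further is reachable.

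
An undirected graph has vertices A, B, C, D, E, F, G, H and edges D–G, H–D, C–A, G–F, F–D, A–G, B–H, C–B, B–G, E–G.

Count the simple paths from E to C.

E–G–A–C
E–G–B–C
E–G–D–H–B–C
E–G–F–D–H–B–C

4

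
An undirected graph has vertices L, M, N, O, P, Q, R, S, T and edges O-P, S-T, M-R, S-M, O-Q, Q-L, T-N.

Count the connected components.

From L: component {L, O, P, Q}.
From M: component {M, N, R, S, T}.
That's 2 components.

2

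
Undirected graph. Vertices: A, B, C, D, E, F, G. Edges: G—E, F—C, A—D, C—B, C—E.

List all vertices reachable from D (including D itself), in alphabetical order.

A, D

Start at D.
Its neighbours: A.
Nothing further is reachable.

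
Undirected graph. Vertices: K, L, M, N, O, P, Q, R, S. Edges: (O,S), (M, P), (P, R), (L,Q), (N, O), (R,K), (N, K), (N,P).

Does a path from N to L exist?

Explore from N.
Distance 1: reach K, O, P.
Distance 2: reach M, R, S.
The search is exhausted without reaching L; it lies in a different component.

No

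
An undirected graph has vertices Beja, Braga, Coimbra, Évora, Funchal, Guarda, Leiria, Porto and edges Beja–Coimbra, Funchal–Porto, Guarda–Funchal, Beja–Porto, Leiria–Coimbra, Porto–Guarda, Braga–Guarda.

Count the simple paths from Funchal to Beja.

2

Funchal–Guarda–Porto–Beja
Funchal–Porto–Beja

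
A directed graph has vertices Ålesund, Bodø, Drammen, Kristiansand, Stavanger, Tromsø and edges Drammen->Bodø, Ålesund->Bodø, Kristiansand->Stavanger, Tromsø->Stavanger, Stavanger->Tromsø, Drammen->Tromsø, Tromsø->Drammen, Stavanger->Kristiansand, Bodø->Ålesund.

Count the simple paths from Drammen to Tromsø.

1

Drammen→Tromsø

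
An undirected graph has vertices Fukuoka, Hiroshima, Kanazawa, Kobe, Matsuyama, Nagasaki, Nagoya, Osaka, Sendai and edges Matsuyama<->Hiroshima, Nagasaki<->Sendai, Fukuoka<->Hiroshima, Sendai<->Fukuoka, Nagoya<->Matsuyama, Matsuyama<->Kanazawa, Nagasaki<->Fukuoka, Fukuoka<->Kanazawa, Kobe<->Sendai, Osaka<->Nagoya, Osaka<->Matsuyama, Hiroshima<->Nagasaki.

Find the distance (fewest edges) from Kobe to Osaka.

5

Distance 0: Kobe.
Distance 1: Sendai.
Distance 2: Fukuoka, Nagasaki.
Distance 3: Hiroshima, Kanazawa.
Distance 4: Matsuyama.
Distance 5: Nagoya, Osaka — contains Osaka.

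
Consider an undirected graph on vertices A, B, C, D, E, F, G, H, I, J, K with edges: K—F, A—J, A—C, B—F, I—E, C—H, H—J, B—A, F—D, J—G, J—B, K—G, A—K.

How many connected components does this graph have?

From A: component {A, B, C, D, F, G, H, J, K}.
From E: component {E, I}.
That's 2 components.

2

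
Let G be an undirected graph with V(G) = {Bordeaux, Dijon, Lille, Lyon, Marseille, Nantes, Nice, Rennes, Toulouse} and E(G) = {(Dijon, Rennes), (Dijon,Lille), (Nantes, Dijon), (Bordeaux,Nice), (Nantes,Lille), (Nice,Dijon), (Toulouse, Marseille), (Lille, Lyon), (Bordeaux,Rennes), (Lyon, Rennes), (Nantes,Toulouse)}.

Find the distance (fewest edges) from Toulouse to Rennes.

3

Distance 0: Toulouse.
Distance 1: Marseille, Nantes.
Distance 2: Dijon, Lille.
Distance 3: Lyon, Nice, Rennes — contains Rennes.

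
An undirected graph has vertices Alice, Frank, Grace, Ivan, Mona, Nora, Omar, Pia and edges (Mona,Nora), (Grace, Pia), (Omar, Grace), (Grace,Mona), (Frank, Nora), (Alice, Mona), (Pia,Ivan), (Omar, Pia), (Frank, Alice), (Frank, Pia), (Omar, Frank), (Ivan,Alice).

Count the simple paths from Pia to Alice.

12

Pia–Frank–Alice
Pia–Frank–Nora–Mona–Alice
Pia–Frank–Omar–Grace–Mona–Alice
Pia–Grace–Mona–Alice
Pia–Grace–Mona–Nora–Frank–Alice
Pia–Grace–Omar–Frank–Alice
Pia–Grace–Omar–Frank–Nora–Mona–Alice
Pia–Ivan–Alice
Pia–Omar–Frank–Alice
Pia–Omar–Frank–Nora–Mona–Alice
Pia–Omar–Grace–Mona–Alice
Pia–Omar–Grace–Mona–Nora–Frank–Alice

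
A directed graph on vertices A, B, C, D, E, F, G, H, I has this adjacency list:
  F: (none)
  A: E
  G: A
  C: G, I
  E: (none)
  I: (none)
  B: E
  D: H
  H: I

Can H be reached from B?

No

Explore from B.
Distance 1: reach E.
The search from B is exhausted; no directed path reaches H.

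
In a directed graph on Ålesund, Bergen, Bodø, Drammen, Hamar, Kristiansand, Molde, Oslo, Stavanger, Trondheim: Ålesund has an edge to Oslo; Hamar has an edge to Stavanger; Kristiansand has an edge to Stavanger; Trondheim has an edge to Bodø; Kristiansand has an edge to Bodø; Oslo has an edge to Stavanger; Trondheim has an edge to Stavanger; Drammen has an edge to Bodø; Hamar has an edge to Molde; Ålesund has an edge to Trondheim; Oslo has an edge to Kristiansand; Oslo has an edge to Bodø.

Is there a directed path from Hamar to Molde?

Explore from Hamar.
Distance 1: reach Molde, Stavanger.
Found Molde.

Yes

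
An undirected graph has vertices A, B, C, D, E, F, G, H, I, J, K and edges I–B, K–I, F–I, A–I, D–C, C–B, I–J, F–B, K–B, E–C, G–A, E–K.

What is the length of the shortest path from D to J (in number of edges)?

Distance 0: D.
Distance 1: C.
Distance 2: B, E.
Distance 3: F, I, K.
Distance 4: A, J — contains J.

4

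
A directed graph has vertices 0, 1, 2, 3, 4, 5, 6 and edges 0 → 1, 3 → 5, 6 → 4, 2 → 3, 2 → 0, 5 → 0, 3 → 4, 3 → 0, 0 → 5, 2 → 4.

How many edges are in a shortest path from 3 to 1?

Distance 0: 3.
Distance 1: 0, 4, 5.
Distance 2: 1 — contains 1.

2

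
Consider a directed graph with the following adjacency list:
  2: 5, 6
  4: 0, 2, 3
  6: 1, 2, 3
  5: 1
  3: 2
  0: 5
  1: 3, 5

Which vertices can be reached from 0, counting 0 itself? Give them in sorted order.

Start at 0.
Its neighbours: 5.
Then their neighbours: 1.
Then next layer: 3.
Then next layer: 2.
Then next layer: 6.
Nothing further is reachable.

0, 1, 2, 3, 5, 6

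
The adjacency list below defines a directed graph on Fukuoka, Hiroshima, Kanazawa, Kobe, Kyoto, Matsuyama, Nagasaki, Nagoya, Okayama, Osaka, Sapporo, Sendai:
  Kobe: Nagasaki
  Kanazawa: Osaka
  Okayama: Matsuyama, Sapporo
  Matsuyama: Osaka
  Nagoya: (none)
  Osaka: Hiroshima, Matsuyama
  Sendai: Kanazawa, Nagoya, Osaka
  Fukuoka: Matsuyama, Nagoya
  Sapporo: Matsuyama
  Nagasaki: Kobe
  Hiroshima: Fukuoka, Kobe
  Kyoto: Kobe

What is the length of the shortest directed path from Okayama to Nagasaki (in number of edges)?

5

Distance 0: Okayama.
Distance 1: Matsuyama, Sapporo.
Distance 2: Osaka.
Distance 3: Hiroshima.
Distance 4: Fukuoka, Kobe.
Distance 5: Nagasaki, Nagoya — contains Nagasaki.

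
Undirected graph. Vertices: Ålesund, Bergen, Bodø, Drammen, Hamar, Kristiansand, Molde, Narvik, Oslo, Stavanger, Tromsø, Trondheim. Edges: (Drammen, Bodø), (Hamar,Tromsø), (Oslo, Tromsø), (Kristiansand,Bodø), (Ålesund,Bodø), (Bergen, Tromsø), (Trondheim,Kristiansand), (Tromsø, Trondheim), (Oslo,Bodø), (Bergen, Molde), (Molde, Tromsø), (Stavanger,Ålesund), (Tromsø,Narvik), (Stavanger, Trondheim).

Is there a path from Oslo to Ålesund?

Yes

Explore from Oslo.
Distance 1: reach Bodø, Tromsø.
Distance 2: reach Ålesund, Bergen, Drammen, Hamar, Kristiansand, Molde, Narvik, Trondheim.
Found Ålesund.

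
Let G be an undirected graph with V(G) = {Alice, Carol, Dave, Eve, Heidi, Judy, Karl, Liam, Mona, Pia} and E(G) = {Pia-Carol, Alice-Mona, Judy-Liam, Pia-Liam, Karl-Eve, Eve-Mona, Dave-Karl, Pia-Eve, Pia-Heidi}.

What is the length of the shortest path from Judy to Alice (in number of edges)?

Distance 0: Judy.
Distance 1: Liam.
Distance 2: Pia.
Distance 3: Carol, Eve, Heidi.
Distance 4: Karl, Mona.
Distance 5: Alice, Dave — contains Alice.

5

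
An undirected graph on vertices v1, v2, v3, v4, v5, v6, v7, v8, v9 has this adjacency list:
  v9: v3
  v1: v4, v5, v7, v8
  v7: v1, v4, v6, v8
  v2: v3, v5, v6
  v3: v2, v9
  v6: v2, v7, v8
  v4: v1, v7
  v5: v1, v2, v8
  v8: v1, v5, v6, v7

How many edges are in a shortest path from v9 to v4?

Distance 0: v9.
Distance 1: v3.
Distance 2: v2.
Distance 3: v5, v6.
Distance 4: v1, v7, v8.
Distance 5: v4 — contains v4.

5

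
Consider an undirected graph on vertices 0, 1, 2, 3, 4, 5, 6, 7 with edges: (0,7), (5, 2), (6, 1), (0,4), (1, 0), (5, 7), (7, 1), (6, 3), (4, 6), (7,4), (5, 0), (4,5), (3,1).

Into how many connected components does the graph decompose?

1

From 0: component {0, 1, 2, 3, 4, 5, 6, 7}.
That's 1 component.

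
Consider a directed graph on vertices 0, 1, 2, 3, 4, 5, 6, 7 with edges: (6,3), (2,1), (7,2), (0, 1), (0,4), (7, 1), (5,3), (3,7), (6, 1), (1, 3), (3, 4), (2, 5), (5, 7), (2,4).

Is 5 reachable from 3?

Explore from 3.
Distance 1: reach 4, 7.
Distance 2: reach 1, 2.
Distance 3: reach 5.
Found 5.

Yes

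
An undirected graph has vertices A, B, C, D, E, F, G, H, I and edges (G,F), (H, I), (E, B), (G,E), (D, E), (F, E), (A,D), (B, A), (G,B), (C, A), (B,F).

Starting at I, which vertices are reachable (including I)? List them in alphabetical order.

Start at I.
Its neighbours: H.
Nothing further is reachable.

H, I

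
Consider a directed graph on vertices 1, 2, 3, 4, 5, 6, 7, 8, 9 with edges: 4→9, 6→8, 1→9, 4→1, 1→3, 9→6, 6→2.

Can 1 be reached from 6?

No

Explore from 6.
Distance 1: reach 2, 8.
The search from 6 is exhausted; no directed path reaches 1.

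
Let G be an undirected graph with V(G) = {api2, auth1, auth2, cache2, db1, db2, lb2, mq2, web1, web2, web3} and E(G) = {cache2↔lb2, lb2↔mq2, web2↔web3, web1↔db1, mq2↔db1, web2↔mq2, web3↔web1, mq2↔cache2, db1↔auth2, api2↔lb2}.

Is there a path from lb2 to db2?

No

Explore from lb2.
Distance 1: reach api2, cache2, mq2.
Distance 2: reach db1, web2.
Distance 3: reach auth2, web1, web3.
The search is exhausted without reaching db2; it lies in a different component.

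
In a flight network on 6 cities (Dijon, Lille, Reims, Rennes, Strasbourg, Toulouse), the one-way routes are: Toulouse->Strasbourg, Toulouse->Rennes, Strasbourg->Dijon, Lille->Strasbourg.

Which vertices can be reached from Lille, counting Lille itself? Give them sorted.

Dijon, Lille, Strasbourg

Start at Lille.
Its neighbours: Strasbourg.
Then their neighbours: Dijon.
Nothing further is reachable.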